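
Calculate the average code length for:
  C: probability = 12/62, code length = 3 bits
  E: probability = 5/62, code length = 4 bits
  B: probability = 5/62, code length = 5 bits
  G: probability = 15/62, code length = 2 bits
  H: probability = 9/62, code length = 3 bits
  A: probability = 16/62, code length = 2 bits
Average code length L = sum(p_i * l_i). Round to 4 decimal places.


Weighted contributions p_i * l_i:
  C: (12/62) * 3 = 36/62
  E: (5/62) * 4 = 20/62
  B: (5/62) * 5 = 25/62
  G: (15/62) * 2 = 30/62
  H: (9/62) * 3 = 27/62
  A: (16/62) * 2 = 32/62
Sum = (36 + 20 + 25 + 30 + 27 + 32)/62 = 170/62

L = 170/62 = 2.7419 bits/symbol


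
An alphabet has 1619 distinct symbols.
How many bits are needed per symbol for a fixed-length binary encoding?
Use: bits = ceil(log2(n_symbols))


log2(1619) = 10.6609
Bracket: 2^10 = 1024 < 1619 <= 2^11 = 2048
So ceil(log2(1619)) = 11

bits = ceil(log2(1619)) = ceil(10.6609) = 11 bits


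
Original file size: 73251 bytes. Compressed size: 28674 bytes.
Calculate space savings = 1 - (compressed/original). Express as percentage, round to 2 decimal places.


ratio = compressed/original = 28674/73251 = 0.391449
savings = 1 - ratio = 1 - 0.391449 = 0.608551
as a percentage: 0.608551 * 100 = 60.86%

Space savings = 1 - 28674/73251 = 60.86%


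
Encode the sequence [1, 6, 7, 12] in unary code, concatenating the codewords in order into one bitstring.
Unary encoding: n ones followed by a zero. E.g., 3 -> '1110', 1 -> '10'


Encode each number as n ones followed by a terminating 0:
  1 -> 10 (2 bits)
  6 -> 1111110 (7 bits)
  7 -> 11111110 (8 bits)
  12 -> 1111111111110 (13 bits)
Total length = 2 + 7 + 8 + 13 = 30 bits.

Unary([1, 6, 7, 12]) = 101111110111111101111111111110 (30 bits)


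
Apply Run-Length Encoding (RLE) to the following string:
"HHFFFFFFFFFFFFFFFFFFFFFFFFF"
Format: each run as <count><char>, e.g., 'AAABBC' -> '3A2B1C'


Scanning runs left to right:
  i=0: run of 'H' x 2 -> '2H'
  i=2: run of 'F' x 25 -> '25F'

RLE = 2H25F


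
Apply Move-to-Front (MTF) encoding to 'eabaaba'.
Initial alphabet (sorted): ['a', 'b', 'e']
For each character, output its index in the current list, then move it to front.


MTF encoding:
'e': index 2 in ['a', 'b', 'e'] -> ['e', 'a', 'b']
'a': index 1 in ['e', 'a', 'b'] -> ['a', 'e', 'b']
'b': index 2 in ['a', 'e', 'b'] -> ['b', 'a', 'e']
'a': index 1 in ['b', 'a', 'e'] -> ['a', 'b', 'e']
'a': index 0 in ['a', 'b', 'e'] -> ['a', 'b', 'e']
'b': index 1 in ['a', 'b', 'e'] -> ['b', 'a', 'e']
'a': index 1 in ['b', 'a', 'e'] -> ['a', 'b', 'e']


Output: [2, 1, 2, 1, 0, 1, 1]


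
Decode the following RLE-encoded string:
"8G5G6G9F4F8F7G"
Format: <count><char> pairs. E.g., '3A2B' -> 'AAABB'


Expanding each <count><char> pair:
  8G -> 'GGGGGGGG'
  5G -> 'GGGGG'
  6G -> 'GGGGGG'
  9F -> 'FFFFFFFFF'
  4F -> 'FFFF'
  8F -> 'FFFFFFFF'
  7G -> 'GGGGGGG'

Decoded = GGGGGGGGGGGGGGGGGGGFFFFFFFFFFFFFFFFFFFFFGGGGGGG


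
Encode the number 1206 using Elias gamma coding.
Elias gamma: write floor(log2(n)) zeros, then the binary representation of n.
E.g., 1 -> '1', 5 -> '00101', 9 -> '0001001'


num_bits = floor(log2(1206)) + 1 = 11
leading_zeros = num_bits - 1 = 10
binary(1206) = 10010110110

Elias gamma(1206) = '0000000000' + '10010110110' = 000000000010010110110 (21 bits)


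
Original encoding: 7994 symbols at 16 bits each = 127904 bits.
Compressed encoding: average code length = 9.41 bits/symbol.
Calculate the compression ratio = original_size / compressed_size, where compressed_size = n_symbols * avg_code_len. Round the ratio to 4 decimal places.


original_size = n_symbols * orig_bits = 7994 * 16 = 127904 bits
compressed_size = n_symbols * avg_code_len = 7994 * 9.41 = 75223.54 bits
ratio = original_size / compressed_size = 127904 / 75223.54 = 1.7003

Compression ratio = 1.7003


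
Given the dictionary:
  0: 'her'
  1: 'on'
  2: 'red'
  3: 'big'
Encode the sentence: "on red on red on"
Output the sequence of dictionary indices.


Look up each word in the dictionary:
  'on' -> 1
  'red' -> 2
  'on' -> 1
  'red' -> 2
  'on' -> 1

Encoded: [1, 2, 1, 2, 1]


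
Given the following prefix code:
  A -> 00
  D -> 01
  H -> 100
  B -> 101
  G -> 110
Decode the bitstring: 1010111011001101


Decoding step by step:
Bits 101 -> B
Bits 01 -> D
Bits 110 -> G
Bits 110 -> G
Bits 01 -> D
Bits 101 -> B


Decoded message: BDGGDB


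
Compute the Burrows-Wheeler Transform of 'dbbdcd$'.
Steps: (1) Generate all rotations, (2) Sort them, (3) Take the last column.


Rotations (sorted):
  0: $dbbdcd -> last char: d
  1: bbdcd$d -> last char: d
  2: bdcd$db -> last char: b
  3: cd$dbbd -> last char: d
  4: d$dbbdc -> last char: c
  5: dbbdcd$ -> last char: $
  6: dcd$dbb -> last char: b


BWT = ddbdc$b


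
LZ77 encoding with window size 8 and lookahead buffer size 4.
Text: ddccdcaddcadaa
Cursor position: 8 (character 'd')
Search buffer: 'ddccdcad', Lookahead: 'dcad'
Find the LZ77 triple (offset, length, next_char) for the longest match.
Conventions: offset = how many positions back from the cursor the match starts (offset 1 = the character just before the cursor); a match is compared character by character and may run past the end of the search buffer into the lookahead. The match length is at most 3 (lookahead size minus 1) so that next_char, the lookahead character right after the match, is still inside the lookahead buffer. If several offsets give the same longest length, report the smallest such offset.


Try each offset into the search buffer:
  offset=1 (pos 7, char 'd'): match length 1
  offset=2 (pos 6, char 'a'): match length 0
  offset=3 (pos 5, char 'c'): match length 0
  offset=4 (pos 4, char 'd'): match length 3
  offset=5 (pos 3, char 'c'): match length 0
  offset=6 (pos 2, char 'c'): match length 0
  offset=7 (pos 1, char 'd'): match length 2
  offset=8 (pos 0, char 'd'): match length 1
Longest match has length 3 at offset 4.
next_char = character at position 8 + 3 = 11 -> 'd'

Best match: offset=4, length=3 (matching 'dca' starting at position 4)
LZ77 triple: (4, 3, 'd')


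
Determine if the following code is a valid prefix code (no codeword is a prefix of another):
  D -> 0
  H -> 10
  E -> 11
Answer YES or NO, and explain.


Checking each pair (does one codeword prefix another?):
  D='0' vs H='10': no prefix
  D='0' vs E='11': no prefix
  H='10' vs D='0': no prefix
  H='10' vs E='11': no prefix
  E='11' vs D='0': no prefix
  E='11' vs H='10': no prefix
No violation found over all pairs.

YES -- this is a valid prefix code. No codeword is a prefix of any other codeword.


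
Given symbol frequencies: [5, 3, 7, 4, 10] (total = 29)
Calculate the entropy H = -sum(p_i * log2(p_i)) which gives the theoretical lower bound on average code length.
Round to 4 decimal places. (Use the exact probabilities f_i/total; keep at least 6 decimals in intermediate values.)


Per-symbol terms -p_i * log2(p_i) with p_i = f_i/29:
  p = 5/29 = 0.172414: log2(p) = -2.536053, -p*log2(p) = 0.437251
  p = 3/29 = 0.103448: log2(p) = -3.273018, -p*log2(p) = 0.338588
  p = 7/29 = 0.241379: log2(p) = -2.050626, -p*log2(p) = 0.494979
  p = 4/29 = 0.137931: log2(p) = -2.857981, -p*log2(p) = 0.394204
  p = 10/29 = 0.344828: log2(p) = -1.536053, -p*log2(p) = 0.529673
H = 0.437251 + 0.338588 + 0.494979 + 0.394204 + 0.529673 = 2.194695

H = 2.1947 bits/symbol


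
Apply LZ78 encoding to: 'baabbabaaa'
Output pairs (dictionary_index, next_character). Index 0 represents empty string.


LZ78 encoding steps:
Dictionary: {0: ''}
Step 1: w='' (idx 0), next='b' -> output (0, 'b'), add 'b' as idx 1
Step 2: w='' (idx 0), next='a' -> output (0, 'a'), add 'a' as idx 2
Step 3: w='a' (idx 2), next='b' -> output (2, 'b'), add 'ab' as idx 3
Step 4: w='b' (idx 1), next='a' -> output (1, 'a'), add 'ba' as idx 4
Step 5: w='ba' (idx 4), next='a' -> output (4, 'a'), add 'baa' as idx 5
Step 6: w='a' (idx 2), end of input -> output (2, '')


Encoded: [(0, 'b'), (0, 'a'), (2, 'b'), (1, 'a'), (4, 'a'), (2, '')]


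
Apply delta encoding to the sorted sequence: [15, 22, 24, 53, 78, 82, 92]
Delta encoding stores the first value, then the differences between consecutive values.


First value: 15
Deltas:
  22 - 15 = 7
  24 - 22 = 2
  53 - 24 = 29
  78 - 53 = 25
  82 - 78 = 4
  92 - 82 = 10


Delta encoded: [15, 7, 2, 29, 25, 4, 10]


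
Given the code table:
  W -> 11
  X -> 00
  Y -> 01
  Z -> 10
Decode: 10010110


Decoding:
10 -> Z
01 -> Y
01 -> Y
10 -> Z


Result: ZYYZ


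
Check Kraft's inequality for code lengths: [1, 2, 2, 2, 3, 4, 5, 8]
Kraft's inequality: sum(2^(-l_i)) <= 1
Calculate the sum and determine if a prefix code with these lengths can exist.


Sum = 2^(-1) + 2^(-2) + 2^(-2) + 2^(-2) + 2^(-3) + 2^(-4) + 2^(-5) + 2^(-8)
    = 0.5 + 0.25 + 0.25 + 0.25 + 0.125 + 0.0625 + 0.03125 + 0.00390625
    = 377/256 = 1.47265625
Since 1.47265625 > 1, Kraft's inequality is NOT satisfied.
A prefix code with these lengths CANNOT exist.

Kraft sum = 1.47265625. Not satisfied.


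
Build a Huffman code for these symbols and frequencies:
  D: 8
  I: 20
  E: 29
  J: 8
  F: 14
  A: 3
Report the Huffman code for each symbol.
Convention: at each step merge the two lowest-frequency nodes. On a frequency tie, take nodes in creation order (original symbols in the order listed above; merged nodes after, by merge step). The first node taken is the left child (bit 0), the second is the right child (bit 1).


Huffman tree construction:
Step 1: Merge A(3) + D(8) = 11
Step 2: Merge J(8) + (A+D)(11) = 19
Step 3: Merge F(14) + (J+(A+D))(19) = 33
Step 4: Merge I(20) + E(29) = 49
Step 5: Merge (F+(J+(A+D)))(33) + (I+E)(49) = 82
Read each symbol's code off the tree from the root (left child = 0, right child = 1).

Codes:
  D: 0111 (length 4)
  I: 10 (length 2)
  E: 11 (length 2)
  J: 010 (length 3)
  F: 00 (length 2)
  A: 0110 (length 4)
Average code length: 194/82 = 2.3659 bits/symbol


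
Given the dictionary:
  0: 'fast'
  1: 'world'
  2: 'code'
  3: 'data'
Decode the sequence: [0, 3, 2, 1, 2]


Look up each index in the dictionary:
  0 -> 'fast'
  3 -> 'data'
  2 -> 'code'
  1 -> 'world'
  2 -> 'code'

Decoded: "fast data code world code"


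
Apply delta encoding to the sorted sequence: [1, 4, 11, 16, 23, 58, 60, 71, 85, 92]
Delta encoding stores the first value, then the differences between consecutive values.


First value: 1
Deltas:
  4 - 1 = 3
  11 - 4 = 7
  16 - 11 = 5
  23 - 16 = 7
  58 - 23 = 35
  60 - 58 = 2
  71 - 60 = 11
  85 - 71 = 14
  92 - 85 = 7


Delta encoded: [1, 3, 7, 5, 7, 35, 2, 11, 14, 7]


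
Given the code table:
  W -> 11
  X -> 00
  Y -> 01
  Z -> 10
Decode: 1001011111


Decoding:
10 -> Z
01 -> Y
01 -> Y
11 -> W
11 -> W


Result: ZYYWW


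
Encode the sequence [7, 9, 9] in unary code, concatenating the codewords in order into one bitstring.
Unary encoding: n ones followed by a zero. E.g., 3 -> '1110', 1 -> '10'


Encode each number as n ones followed by a terminating 0:
  7 -> 11111110 (8 bits)
  9 -> 1111111110 (10 bits)
  9 -> 1111111110 (10 bits)
Total length = 8 + 10 + 10 = 28 bits.

Unary([7, 9, 9]) = 1111111011111111101111111110 (28 bits)


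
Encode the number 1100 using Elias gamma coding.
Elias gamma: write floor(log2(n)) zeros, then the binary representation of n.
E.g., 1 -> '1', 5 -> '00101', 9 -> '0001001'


num_bits = floor(log2(1100)) + 1 = 11
leading_zeros = num_bits - 1 = 10
binary(1100) = 10001001100

Elias gamma(1100) = '0000000000' + '10001001100' = 000000000010001001100 (21 bits)


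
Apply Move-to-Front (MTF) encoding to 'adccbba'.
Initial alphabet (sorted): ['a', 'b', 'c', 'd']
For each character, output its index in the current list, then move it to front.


MTF encoding:
'a': index 0 in ['a', 'b', 'c', 'd'] -> ['a', 'b', 'c', 'd']
'd': index 3 in ['a', 'b', 'c', 'd'] -> ['d', 'a', 'b', 'c']
'c': index 3 in ['d', 'a', 'b', 'c'] -> ['c', 'd', 'a', 'b']
'c': index 0 in ['c', 'd', 'a', 'b'] -> ['c', 'd', 'a', 'b']
'b': index 3 in ['c', 'd', 'a', 'b'] -> ['b', 'c', 'd', 'a']
'b': index 0 in ['b', 'c', 'd', 'a'] -> ['b', 'c', 'd', 'a']
'a': index 3 in ['b', 'c', 'd', 'a'] -> ['a', 'b', 'c', 'd']


Output: [0, 3, 3, 0, 3, 0, 3]


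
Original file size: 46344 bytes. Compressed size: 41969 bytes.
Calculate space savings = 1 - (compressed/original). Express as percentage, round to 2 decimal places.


ratio = compressed/original = 41969/46344 = 0.905597
savings = 1 - ratio = 1 - 0.905597 = 0.094403
as a percentage: 0.094403 * 100 = 9.44%

Space savings = 1 - 41969/46344 = 9.44%


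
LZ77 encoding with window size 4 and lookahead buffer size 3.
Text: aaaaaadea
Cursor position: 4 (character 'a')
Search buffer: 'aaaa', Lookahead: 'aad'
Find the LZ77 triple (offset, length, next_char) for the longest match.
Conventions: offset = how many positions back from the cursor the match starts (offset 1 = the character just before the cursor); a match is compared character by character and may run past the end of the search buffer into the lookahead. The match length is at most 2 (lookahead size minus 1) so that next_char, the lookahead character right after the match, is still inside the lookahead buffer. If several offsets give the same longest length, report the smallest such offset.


Try each offset into the search buffer:
  offset=1 (pos 3, char 'a'): match length 2
  offset=2 (pos 2, char 'a'): match length 2
  offset=3 (pos 1, char 'a'): match length 2
  offset=4 (pos 0, char 'a'): match length 2
Longest match has length 2, found at offsets 1, 2, 3, 4; take the smallest, offset 1.
next_char = character at position 4 + 2 = 6 -> 'd'

Best match: offset=1, length=2 (matching 'aa' starting at position 3)
LZ77 triple: (1, 2, 'd')


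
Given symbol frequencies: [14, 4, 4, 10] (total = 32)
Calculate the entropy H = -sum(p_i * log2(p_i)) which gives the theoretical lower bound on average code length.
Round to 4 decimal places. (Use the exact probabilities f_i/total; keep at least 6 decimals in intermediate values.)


Per-symbol terms -p_i * log2(p_i) with p_i = f_i/32:
  p = 14/32 = 0.437500: log2(p) = -1.192645, -p*log2(p) = 0.521782
  p = 4/32 = 0.125000: log2(p) = -3.000000, -p*log2(p) = 0.375000
  p = 4/32 = 0.125000: log2(p) = -3.000000, -p*log2(p) = 0.375000
  p = 10/32 = 0.312500: log2(p) = -1.678072, -p*log2(p) = 0.524397
H = 0.521782 + 0.375000 + 0.375000 + 0.524397 = 1.796179

H = 1.7962 bits/symbol


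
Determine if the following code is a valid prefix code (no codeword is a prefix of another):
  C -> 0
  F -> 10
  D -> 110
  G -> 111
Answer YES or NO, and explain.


Checking each pair (does one codeword prefix another?):
  C='0' vs F='10': no prefix
  C='0' vs D='110': no prefix
  C='0' vs G='111': no prefix
  F='10' vs C='0': no prefix
  F='10' vs D='110': no prefix
  F='10' vs G='111': no prefix
  D='110' vs C='0': no prefix
  D='110' vs F='10': no prefix
  D='110' vs G='111': no prefix
  G='111' vs C='0': no prefix
  G='111' vs F='10': no prefix
  G='111' vs D='110': no prefix
No violation found over all pairs.

YES -- this is a valid prefix code. No codeword is a prefix of any other codeword.


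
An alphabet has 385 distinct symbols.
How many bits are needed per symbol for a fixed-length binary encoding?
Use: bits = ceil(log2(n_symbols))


log2(385) = 8.5887
Bracket: 2^8 = 256 < 385 <= 2^9 = 512
So ceil(log2(385)) = 9

bits = ceil(log2(385)) = ceil(8.5887) = 9 bits


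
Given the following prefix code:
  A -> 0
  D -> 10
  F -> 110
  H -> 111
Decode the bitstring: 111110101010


Decoding step by step:
Bits 111 -> H
Bits 110 -> F
Bits 10 -> D
Bits 10 -> D
Bits 10 -> D


Decoded message: HFDDD


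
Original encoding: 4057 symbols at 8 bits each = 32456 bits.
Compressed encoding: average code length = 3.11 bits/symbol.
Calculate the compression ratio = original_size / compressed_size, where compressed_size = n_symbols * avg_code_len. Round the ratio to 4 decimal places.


original_size = n_symbols * orig_bits = 4057 * 8 = 32456 bits
compressed_size = n_symbols * avg_code_len = 4057 * 3.11 = 12617.27 bits
ratio = original_size / compressed_size = 32456 / 12617.27 = 2.5723

Compression ratio = 2.5723


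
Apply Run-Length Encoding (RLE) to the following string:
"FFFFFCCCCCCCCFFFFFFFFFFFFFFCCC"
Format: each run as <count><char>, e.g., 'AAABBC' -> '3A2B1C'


Scanning runs left to right:
  i=0: run of 'F' x 5 -> '5F'
  i=5: run of 'C' x 8 -> '8C'
  i=13: run of 'F' x 14 -> '14F'
  i=27: run of 'C' x 3 -> '3C'

RLE = 5F8C14F3C


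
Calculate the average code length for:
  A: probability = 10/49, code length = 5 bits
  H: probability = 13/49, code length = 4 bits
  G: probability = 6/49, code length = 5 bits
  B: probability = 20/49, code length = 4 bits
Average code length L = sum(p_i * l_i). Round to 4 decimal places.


Weighted contributions p_i * l_i:
  A: (10/49) * 5 = 50/49
  H: (13/49) * 4 = 52/49
  G: (6/49) * 5 = 30/49
  B: (20/49) * 4 = 80/49
Sum = (50 + 52 + 30 + 80)/49 = 212/49

L = 212/49 = 4.3265 bits/symbol


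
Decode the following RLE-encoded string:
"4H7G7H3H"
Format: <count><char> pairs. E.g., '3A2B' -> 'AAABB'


Expanding each <count><char> pair:
  4H -> 'HHHH'
  7G -> 'GGGGGGG'
  7H -> 'HHHHHHH'
  3H -> 'HHH'

Decoded = HHHHGGGGGGGHHHHHHHHHH


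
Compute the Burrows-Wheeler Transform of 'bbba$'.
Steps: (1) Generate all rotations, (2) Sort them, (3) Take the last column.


Rotations (sorted):
  0: $bbba -> last char: a
  1: a$bbb -> last char: b
  2: ba$bb -> last char: b
  3: bba$b -> last char: b
  4: bbba$ -> last char: $


BWT = abbb$


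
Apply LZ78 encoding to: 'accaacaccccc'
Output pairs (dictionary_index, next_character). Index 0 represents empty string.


LZ78 encoding steps:
Dictionary: {0: ''}
Step 1: w='' (idx 0), next='a' -> output (0, 'a'), add 'a' as idx 1
Step 2: w='' (idx 0), next='c' -> output (0, 'c'), add 'c' as idx 2
Step 3: w='c' (idx 2), next='a' -> output (2, 'a'), add 'ca' as idx 3
Step 4: w='a' (idx 1), next='c' -> output (1, 'c'), add 'ac' as idx 4
Step 5: w='ac' (idx 4), next='c' -> output (4, 'c'), add 'acc' as idx 5
Step 6: w='c' (idx 2), next='c' -> output (2, 'c'), add 'cc' as idx 6
Step 7: w='c' (idx 2), end of input -> output (2, '')


Encoded: [(0, 'a'), (0, 'c'), (2, 'a'), (1, 'c'), (4, 'c'), (2, 'c'), (2, '')]


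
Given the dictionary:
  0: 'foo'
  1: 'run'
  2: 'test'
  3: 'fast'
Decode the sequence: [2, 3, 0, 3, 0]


Look up each index in the dictionary:
  2 -> 'test'
  3 -> 'fast'
  0 -> 'foo'
  3 -> 'fast'
  0 -> 'foo'

Decoded: "test fast foo fast foo"


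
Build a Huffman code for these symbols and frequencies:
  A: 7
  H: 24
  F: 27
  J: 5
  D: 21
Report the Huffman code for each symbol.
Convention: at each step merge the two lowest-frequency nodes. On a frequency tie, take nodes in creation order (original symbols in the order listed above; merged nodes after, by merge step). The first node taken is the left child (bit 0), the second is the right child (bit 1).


Huffman tree construction:
Step 1: Merge J(5) + A(7) = 12
Step 2: Merge (J+A)(12) + D(21) = 33
Step 3: Merge H(24) + F(27) = 51
Step 4: Merge ((J+A)+D)(33) + (H+F)(51) = 84
Read each symbol's code off the tree from the root (left child = 0, right child = 1).

Codes:
  A: 001 (length 3)
  H: 10 (length 2)
  F: 11 (length 2)
  J: 000 (length 3)
  D: 01 (length 2)
Average code length: 180/84 = 2.1429 bits/symbol


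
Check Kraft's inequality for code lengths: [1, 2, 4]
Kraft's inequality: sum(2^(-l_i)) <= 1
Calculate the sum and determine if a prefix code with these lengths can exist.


Sum = 2^(-1) + 2^(-2) + 2^(-4)
    = 0.5 + 0.25 + 0.0625
    = 13/16 = 0.8125
Since 0.8125 <= 1, Kraft's inequality IS satisfied.
A prefix code with these lengths CAN exist.

Kraft sum = 0.8125. Satisfied.


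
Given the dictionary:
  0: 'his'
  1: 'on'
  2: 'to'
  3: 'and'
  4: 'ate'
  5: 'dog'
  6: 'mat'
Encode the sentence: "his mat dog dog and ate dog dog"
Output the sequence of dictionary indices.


Look up each word in the dictionary:
  'his' -> 0
  'mat' -> 6
  'dog' -> 5
  'dog' -> 5
  'and' -> 3
  'ate' -> 4
  'dog' -> 5
  'dog' -> 5

Encoded: [0, 6, 5, 5, 3, 4, 5, 5]


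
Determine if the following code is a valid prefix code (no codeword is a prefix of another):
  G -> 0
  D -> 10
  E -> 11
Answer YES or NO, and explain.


Checking each pair (does one codeword prefix another?):
  G='0' vs D='10': no prefix
  G='0' vs E='11': no prefix
  D='10' vs G='0': no prefix
  D='10' vs E='11': no prefix
  E='11' vs G='0': no prefix
  E='11' vs D='10': no prefix
No violation found over all pairs.

YES -- this is a valid prefix code. No codeword is a prefix of any other codeword.


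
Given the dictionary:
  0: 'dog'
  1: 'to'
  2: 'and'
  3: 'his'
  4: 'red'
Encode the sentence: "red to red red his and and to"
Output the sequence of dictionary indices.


Look up each word in the dictionary:
  'red' -> 4
  'to' -> 1
  'red' -> 4
  'red' -> 4
  'his' -> 3
  'and' -> 2
  'and' -> 2
  'to' -> 1

Encoded: [4, 1, 4, 4, 3, 2, 2, 1]


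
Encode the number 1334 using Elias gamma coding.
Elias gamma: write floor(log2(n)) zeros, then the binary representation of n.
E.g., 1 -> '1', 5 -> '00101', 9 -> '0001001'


num_bits = floor(log2(1334)) + 1 = 11
leading_zeros = num_bits - 1 = 10
binary(1334) = 10100110110

Elias gamma(1334) = '0000000000' + '10100110110' = 000000000010100110110 (21 bits)


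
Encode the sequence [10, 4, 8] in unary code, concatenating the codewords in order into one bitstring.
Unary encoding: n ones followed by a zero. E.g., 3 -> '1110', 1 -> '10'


Encode each number as n ones followed by a terminating 0:
  10 -> 11111111110 (11 bits)
  4 -> 11110 (5 bits)
  8 -> 111111110 (9 bits)
Total length = 11 + 5 + 9 = 25 bits.

Unary([10, 4, 8]) = 1111111111011110111111110 (25 bits)


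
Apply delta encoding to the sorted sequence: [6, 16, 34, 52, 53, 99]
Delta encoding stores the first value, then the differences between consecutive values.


First value: 6
Deltas:
  16 - 6 = 10
  34 - 16 = 18
  52 - 34 = 18
  53 - 52 = 1
  99 - 53 = 46


Delta encoded: [6, 10, 18, 18, 1, 46]


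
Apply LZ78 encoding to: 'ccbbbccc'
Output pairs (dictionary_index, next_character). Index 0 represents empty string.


LZ78 encoding steps:
Dictionary: {0: ''}
Step 1: w='' (idx 0), next='c' -> output (0, 'c'), add 'c' as idx 1
Step 2: w='c' (idx 1), next='b' -> output (1, 'b'), add 'cb' as idx 2
Step 3: w='' (idx 0), next='b' -> output (0, 'b'), add 'b' as idx 3
Step 4: w='b' (idx 3), next='c' -> output (3, 'c'), add 'bc' as idx 4
Step 5: w='c' (idx 1), next='c' -> output (1, 'c'), add 'cc' as idx 5


Encoded: [(0, 'c'), (1, 'b'), (0, 'b'), (3, 'c'), (1, 'c')]


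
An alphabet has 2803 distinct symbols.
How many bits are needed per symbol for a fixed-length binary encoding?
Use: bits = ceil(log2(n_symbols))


log2(2803) = 11.4528
Bracket: 2^11 = 2048 < 2803 <= 2^12 = 4096
So ceil(log2(2803)) = 12

bits = ceil(log2(2803)) = ceil(11.4528) = 12 bits


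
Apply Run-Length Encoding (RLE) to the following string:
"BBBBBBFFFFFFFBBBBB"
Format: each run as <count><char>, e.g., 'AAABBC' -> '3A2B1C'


Scanning runs left to right:
  i=0: run of 'B' x 6 -> '6B'
  i=6: run of 'F' x 7 -> '7F'
  i=13: run of 'B' x 5 -> '5B'

RLE = 6B7F5B


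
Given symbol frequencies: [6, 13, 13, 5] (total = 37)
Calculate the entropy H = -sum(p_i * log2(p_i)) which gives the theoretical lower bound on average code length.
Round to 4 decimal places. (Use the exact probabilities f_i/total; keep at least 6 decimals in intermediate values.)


Per-symbol terms -p_i * log2(p_i) with p_i = f_i/37:
  p = 6/37 = 0.162162: log2(p) = -2.624491, -p*log2(p) = 0.425593
  p = 13/37 = 0.351351: log2(p) = -1.509014, -p*log2(p) = 0.530194
  p = 13/37 = 0.351351: log2(p) = -1.509014, -p*log2(p) = 0.530194
  p = 5/37 = 0.135135: log2(p) = -2.887525, -p*log2(p) = 0.390206
H = 0.425593 + 0.530194 + 0.530194 + 0.390206 = 1.876187

H = 1.8762 bits/symbol


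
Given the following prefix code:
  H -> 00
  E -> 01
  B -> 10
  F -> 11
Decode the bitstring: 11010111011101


Decoding step by step:
Bits 11 -> F
Bits 01 -> E
Bits 01 -> E
Bits 11 -> F
Bits 01 -> E
Bits 11 -> F
Bits 01 -> E


Decoded message: FEEFEFE


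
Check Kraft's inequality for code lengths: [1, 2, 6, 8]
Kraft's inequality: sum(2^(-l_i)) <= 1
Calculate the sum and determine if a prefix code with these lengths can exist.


Sum = 2^(-1) + 2^(-2) + 2^(-6) + 2^(-8)
    = 0.5 + 0.25 + 0.015625 + 0.00390625
    = 197/256 = 0.76953125
Since 0.76953125 <= 1, Kraft's inequality IS satisfied.
A prefix code with these lengths CAN exist.

Kraft sum = 0.76953125. Satisfied.


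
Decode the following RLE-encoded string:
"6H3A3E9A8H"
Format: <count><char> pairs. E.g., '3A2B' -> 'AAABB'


Expanding each <count><char> pair:
  6H -> 'HHHHHH'
  3A -> 'AAA'
  3E -> 'EEE'
  9A -> 'AAAAAAAAA'
  8H -> 'HHHHHHHH'

Decoded = HHHHHHAAAEEEAAAAAAAAAHHHHHHHH


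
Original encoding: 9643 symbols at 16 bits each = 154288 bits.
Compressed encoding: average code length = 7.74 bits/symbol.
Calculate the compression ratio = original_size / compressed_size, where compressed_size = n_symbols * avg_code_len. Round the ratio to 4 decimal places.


original_size = n_symbols * orig_bits = 9643 * 16 = 154288 bits
compressed_size = n_symbols * avg_code_len = 9643 * 7.74 = 74636.82 bits
ratio = original_size / compressed_size = 154288 / 74636.82 = 2.0672

Compression ratio = 2.0672


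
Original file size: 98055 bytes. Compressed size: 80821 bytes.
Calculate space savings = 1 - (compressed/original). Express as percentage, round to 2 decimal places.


ratio = compressed/original = 80821/98055 = 0.824241
savings = 1 - ratio = 1 - 0.824241 = 0.175759
as a percentage: 0.175759 * 100 = 17.58%

Space savings = 1 - 80821/98055 = 17.58%


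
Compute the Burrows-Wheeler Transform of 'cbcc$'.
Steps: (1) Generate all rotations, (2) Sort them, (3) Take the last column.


Rotations (sorted):
  0: $cbcc -> last char: c
  1: bcc$c -> last char: c
  2: c$cbc -> last char: c
  3: cbcc$ -> last char: $
  4: cc$cb -> last char: b


BWT = ccc$b


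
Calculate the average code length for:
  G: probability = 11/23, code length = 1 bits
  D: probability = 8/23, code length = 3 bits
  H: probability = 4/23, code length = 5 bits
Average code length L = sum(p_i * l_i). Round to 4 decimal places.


Weighted contributions p_i * l_i:
  G: (11/23) * 1 = 11/23
  D: (8/23) * 3 = 24/23
  H: (4/23) * 5 = 20/23
Sum = (11 + 24 + 20)/23 = 55/23

L = 55/23 = 2.3913 bits/symbol


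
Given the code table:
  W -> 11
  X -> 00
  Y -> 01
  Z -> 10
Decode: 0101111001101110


Decoding:
01 -> Y
01 -> Y
11 -> W
10 -> Z
01 -> Y
10 -> Z
11 -> W
10 -> Z


Result: YYWZYZWZ


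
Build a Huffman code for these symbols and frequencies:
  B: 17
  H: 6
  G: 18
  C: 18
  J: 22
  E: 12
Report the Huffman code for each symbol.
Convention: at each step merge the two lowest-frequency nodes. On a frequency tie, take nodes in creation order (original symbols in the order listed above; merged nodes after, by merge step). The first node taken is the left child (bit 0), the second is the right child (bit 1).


Huffman tree construction:
Step 1: Merge H(6) + E(12) = 18
Step 2: Merge B(17) + G(18) = 35
Step 3: Merge C(18) + (H+E)(18) = 36
Step 4: Merge J(22) + (B+G)(35) = 57
Step 5: Merge (C+(H+E))(36) + (J+(B+G))(57) = 93
Read each symbol's code off the tree from the root (left child = 0, right child = 1).

Codes:
  B: 110 (length 3)
  H: 010 (length 3)
  G: 111 (length 3)
  C: 00 (length 2)
  J: 10 (length 2)
  E: 011 (length 3)
Average code length: 239/93 = 2.5699 bits/symbol


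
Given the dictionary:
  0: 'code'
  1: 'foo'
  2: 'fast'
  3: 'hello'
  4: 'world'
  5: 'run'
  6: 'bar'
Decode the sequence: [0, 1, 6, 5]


Look up each index in the dictionary:
  0 -> 'code'
  1 -> 'foo'
  6 -> 'bar'
  5 -> 'run'

Decoded: "code foo bar run"


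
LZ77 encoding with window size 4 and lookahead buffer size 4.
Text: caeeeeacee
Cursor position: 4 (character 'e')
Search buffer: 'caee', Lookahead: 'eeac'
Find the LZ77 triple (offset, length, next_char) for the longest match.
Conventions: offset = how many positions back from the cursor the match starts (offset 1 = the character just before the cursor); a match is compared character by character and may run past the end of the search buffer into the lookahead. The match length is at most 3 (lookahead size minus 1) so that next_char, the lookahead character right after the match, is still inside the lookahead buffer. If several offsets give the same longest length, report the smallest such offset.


Try each offset into the search buffer:
  offset=1 (pos 3, char 'e'): match length 2
  offset=2 (pos 2, char 'e'): match length 2
  offset=3 (pos 1, char 'a'): match length 0
  offset=4 (pos 0, char 'c'): match length 0
Longest match has length 2, found at offsets 1, 2; take the smallest, offset 1.
next_char = character at position 4 + 2 = 6 -> 'a'

Best match: offset=1, length=2 (matching 'ee' starting at position 3)
LZ77 triple: (1, 2, 'a')


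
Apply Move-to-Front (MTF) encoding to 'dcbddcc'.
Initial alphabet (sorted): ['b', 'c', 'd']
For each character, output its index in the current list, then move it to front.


MTF encoding:
'd': index 2 in ['b', 'c', 'd'] -> ['d', 'b', 'c']
'c': index 2 in ['d', 'b', 'c'] -> ['c', 'd', 'b']
'b': index 2 in ['c', 'd', 'b'] -> ['b', 'c', 'd']
'd': index 2 in ['b', 'c', 'd'] -> ['d', 'b', 'c']
'd': index 0 in ['d', 'b', 'c'] -> ['d', 'b', 'c']
'c': index 2 in ['d', 'b', 'c'] -> ['c', 'd', 'b']
'c': index 0 in ['c', 'd', 'b'] -> ['c', 'd', 'b']


Output: [2, 2, 2, 2, 0, 2, 0]


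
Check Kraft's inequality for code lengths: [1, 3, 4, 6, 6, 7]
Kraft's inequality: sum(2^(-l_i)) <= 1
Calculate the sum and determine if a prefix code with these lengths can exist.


Sum = 2^(-1) + 2^(-3) + 2^(-4) + 2^(-6) + 2^(-6) + 2^(-7)
    = 0.5 + 0.125 + 0.0625 + 0.015625 + 0.015625 + 0.0078125
    = 93/128 = 0.7265625
Since 0.7265625 <= 1, Kraft's inequality IS satisfied.
A prefix code with these lengths CAN exist.

Kraft sum = 0.7265625. Satisfied.


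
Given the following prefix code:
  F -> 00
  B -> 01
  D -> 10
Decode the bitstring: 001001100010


Decoding step by step:
Bits 00 -> F
Bits 10 -> D
Bits 01 -> B
Bits 10 -> D
Bits 00 -> F
Bits 10 -> D


Decoded message: FDBDFD


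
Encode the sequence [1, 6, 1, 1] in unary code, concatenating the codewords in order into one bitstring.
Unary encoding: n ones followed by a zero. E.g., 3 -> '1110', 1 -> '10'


Encode each number as n ones followed by a terminating 0:
  1 -> 10 (2 bits)
  6 -> 1111110 (7 bits)
  1 -> 10 (2 bits)
  1 -> 10 (2 bits)
Total length = 2 + 7 + 2 + 2 = 13 bits.

Unary([1, 6, 1, 1]) = 1011111101010 (13 bits)


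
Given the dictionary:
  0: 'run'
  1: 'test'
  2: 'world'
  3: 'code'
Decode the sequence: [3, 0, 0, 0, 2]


Look up each index in the dictionary:
  3 -> 'code'
  0 -> 'run'
  0 -> 'run'
  0 -> 'run'
  2 -> 'world'

Decoded: "code run run run world"


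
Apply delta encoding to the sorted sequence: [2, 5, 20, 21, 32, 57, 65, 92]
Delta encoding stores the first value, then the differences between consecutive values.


First value: 2
Deltas:
  5 - 2 = 3
  20 - 5 = 15
  21 - 20 = 1
  32 - 21 = 11
  57 - 32 = 25
  65 - 57 = 8
  92 - 65 = 27


Delta encoded: [2, 3, 15, 1, 11, 25, 8, 27]


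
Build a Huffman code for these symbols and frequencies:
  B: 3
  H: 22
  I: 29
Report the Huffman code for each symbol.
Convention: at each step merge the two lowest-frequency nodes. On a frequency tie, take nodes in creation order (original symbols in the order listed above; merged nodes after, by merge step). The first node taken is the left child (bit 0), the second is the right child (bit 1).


Huffman tree construction:
Step 1: Merge B(3) + H(22) = 25
Step 2: Merge (B+H)(25) + I(29) = 54
Read each symbol's code off the tree from the root (left child = 0, right child = 1).

Codes:
  B: 00 (length 2)
  H: 01 (length 2)
  I: 1 (length 1)
Average code length: 79/54 = 1.4630 bits/symbol


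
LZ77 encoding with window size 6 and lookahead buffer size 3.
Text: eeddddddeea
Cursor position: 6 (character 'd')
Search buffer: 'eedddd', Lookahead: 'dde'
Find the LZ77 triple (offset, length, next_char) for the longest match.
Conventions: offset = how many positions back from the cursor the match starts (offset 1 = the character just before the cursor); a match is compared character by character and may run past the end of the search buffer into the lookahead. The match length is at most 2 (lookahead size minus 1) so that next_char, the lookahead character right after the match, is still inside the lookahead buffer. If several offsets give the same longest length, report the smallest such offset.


Try each offset into the search buffer:
  offset=1 (pos 5, char 'd'): match length 2
  offset=2 (pos 4, char 'd'): match length 2
  offset=3 (pos 3, char 'd'): match length 2
  offset=4 (pos 2, char 'd'): match length 2
  offset=5 (pos 1, char 'e'): match length 0
  offset=6 (pos 0, char 'e'): match length 0
Longest match has length 2, found at offsets 1, 2, 3, 4; take the smallest, offset 1.
next_char = character at position 6 + 2 = 8 -> 'e'

Best match: offset=1, length=2 (matching 'dd' starting at position 5)
LZ77 triple: (1, 2, 'e')


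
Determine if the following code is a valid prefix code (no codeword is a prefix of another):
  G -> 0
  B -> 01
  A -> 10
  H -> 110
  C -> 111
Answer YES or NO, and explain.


Checking each pair (does one codeword prefix another?):
  G='0' vs B='01': prefix -- VIOLATION

NO -- this is NOT a valid prefix code. G (0) is a prefix of B (01).


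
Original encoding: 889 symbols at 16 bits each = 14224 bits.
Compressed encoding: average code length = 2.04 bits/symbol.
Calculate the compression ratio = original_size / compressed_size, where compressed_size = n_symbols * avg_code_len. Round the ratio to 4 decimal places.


original_size = n_symbols * orig_bits = 889 * 16 = 14224 bits
compressed_size = n_symbols * avg_code_len = 889 * 2.04 = 1813.56 bits
ratio = original_size / compressed_size = 14224 / 1813.56 = 7.8431

Compression ratio = 7.8431


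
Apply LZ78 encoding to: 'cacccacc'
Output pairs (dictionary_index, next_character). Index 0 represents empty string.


LZ78 encoding steps:
Dictionary: {0: ''}
Step 1: w='' (idx 0), next='c' -> output (0, 'c'), add 'c' as idx 1
Step 2: w='' (idx 0), next='a' -> output (0, 'a'), add 'a' as idx 2
Step 3: w='c' (idx 1), next='c' -> output (1, 'c'), add 'cc' as idx 3
Step 4: w='c' (idx 1), next='a' -> output (1, 'a'), add 'ca' as idx 4
Step 5: w='cc' (idx 3), end of input -> output (3, '')


Encoded: [(0, 'c'), (0, 'a'), (1, 'c'), (1, 'a'), (3, '')]


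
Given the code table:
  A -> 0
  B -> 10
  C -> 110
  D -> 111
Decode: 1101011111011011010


Decoding:
110 -> C
10 -> B
111 -> D
110 -> C
110 -> C
110 -> C
10 -> B


Result: CBDCCCB


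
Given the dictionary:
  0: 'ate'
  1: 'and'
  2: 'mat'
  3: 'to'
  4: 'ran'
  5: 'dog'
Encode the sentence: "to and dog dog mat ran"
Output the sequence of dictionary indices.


Look up each word in the dictionary:
  'to' -> 3
  'and' -> 1
  'dog' -> 5
  'dog' -> 5
  'mat' -> 2
  'ran' -> 4

Encoded: [3, 1, 5, 5, 2, 4]


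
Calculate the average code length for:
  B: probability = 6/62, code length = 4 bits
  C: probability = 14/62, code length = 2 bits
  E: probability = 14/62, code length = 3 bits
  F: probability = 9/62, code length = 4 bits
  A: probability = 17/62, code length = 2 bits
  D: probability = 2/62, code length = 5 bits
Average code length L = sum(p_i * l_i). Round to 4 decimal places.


Weighted contributions p_i * l_i:
  B: (6/62) * 4 = 24/62
  C: (14/62) * 2 = 28/62
  E: (14/62) * 3 = 42/62
  F: (9/62) * 4 = 36/62
  A: (17/62) * 2 = 34/62
  D: (2/62) * 5 = 10/62
Sum = (24 + 28 + 42 + 36 + 34 + 10)/62 = 174/62

L = 174/62 = 2.8065 bits/symbol


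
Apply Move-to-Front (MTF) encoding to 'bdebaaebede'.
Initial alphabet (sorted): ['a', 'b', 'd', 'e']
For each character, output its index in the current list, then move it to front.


MTF encoding:
'b': index 1 in ['a', 'b', 'd', 'e'] -> ['b', 'a', 'd', 'e']
'd': index 2 in ['b', 'a', 'd', 'e'] -> ['d', 'b', 'a', 'e']
'e': index 3 in ['d', 'b', 'a', 'e'] -> ['e', 'd', 'b', 'a']
'b': index 2 in ['e', 'd', 'b', 'a'] -> ['b', 'e', 'd', 'a']
'a': index 3 in ['b', 'e', 'd', 'a'] -> ['a', 'b', 'e', 'd']
'a': index 0 in ['a', 'b', 'e', 'd'] -> ['a', 'b', 'e', 'd']
'e': index 2 in ['a', 'b', 'e', 'd'] -> ['e', 'a', 'b', 'd']
'b': index 2 in ['e', 'a', 'b', 'd'] -> ['b', 'e', 'a', 'd']
'e': index 1 in ['b', 'e', 'a', 'd'] -> ['e', 'b', 'a', 'd']
'd': index 3 in ['e', 'b', 'a', 'd'] -> ['d', 'e', 'b', 'a']
'e': index 1 in ['d', 'e', 'b', 'a'] -> ['e', 'd', 'b', 'a']


Output: [1, 2, 3, 2, 3, 0, 2, 2, 1, 3, 1]


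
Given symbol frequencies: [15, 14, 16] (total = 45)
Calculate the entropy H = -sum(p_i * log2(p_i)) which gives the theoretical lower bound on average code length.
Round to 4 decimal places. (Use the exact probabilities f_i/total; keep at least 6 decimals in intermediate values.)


Per-symbol terms -p_i * log2(p_i) with p_i = f_i/45:
  p = 15/45 = 0.333333: log2(p) = -1.584963, -p*log2(p) = 0.528321
  p = 14/45 = 0.311111: log2(p) = -1.684498, -p*log2(p) = 0.524066
  p = 16/45 = 0.355556: log2(p) = -1.491853, -p*log2(p) = 0.530437
H = 0.528321 + 0.524066 + 0.530437 = 1.582824

H = 1.5828 bits/symbol


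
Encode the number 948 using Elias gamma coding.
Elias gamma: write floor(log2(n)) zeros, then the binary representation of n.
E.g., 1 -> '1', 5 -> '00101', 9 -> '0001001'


num_bits = floor(log2(948)) + 1 = 10
leading_zeros = num_bits - 1 = 9
binary(948) = 1110110100

Elias gamma(948) = '000000000' + '1110110100' = 0000000001110110100 (19 bits)


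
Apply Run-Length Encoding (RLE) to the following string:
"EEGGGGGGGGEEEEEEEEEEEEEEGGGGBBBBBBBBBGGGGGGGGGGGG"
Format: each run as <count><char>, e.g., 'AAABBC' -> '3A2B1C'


Scanning runs left to right:
  i=0: run of 'E' x 2 -> '2E'
  i=2: run of 'G' x 8 -> '8G'
  i=10: run of 'E' x 14 -> '14E'
  i=24: run of 'G' x 4 -> '4G'
  i=28: run of 'B' x 9 -> '9B'
  i=37: run of 'G' x 12 -> '12G'

RLE = 2E8G14E4G9B12G


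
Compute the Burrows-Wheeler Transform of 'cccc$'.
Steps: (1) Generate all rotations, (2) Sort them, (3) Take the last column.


Rotations (sorted):
  0: $cccc -> last char: c
  1: c$ccc -> last char: c
  2: cc$cc -> last char: c
  3: ccc$c -> last char: c
  4: cccc$ -> last char: $


BWT = cccc$


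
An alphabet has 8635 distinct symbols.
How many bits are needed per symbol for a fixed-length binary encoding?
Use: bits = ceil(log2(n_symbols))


log2(8635) = 13.076
Bracket: 2^13 = 8192 < 8635 <= 2^14 = 16384
So ceil(log2(8635)) = 14

bits = ceil(log2(8635)) = ceil(13.076) = 14 bits


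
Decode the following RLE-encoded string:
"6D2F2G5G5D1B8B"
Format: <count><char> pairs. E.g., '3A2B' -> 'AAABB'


Expanding each <count><char> pair:
  6D -> 'DDDDDD'
  2F -> 'FF'
  2G -> 'GG'
  5G -> 'GGGGG'
  5D -> 'DDDDD'
  1B -> 'B'
  8B -> 'BBBBBBBB'

Decoded = DDDDDDFFGGGGGGGDDDDDBBBBBBBBB


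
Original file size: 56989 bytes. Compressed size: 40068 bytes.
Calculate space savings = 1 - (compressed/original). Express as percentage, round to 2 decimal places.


ratio = compressed/original = 40068/56989 = 0.703083
savings = 1 - ratio = 1 - 0.703083 = 0.296917
as a percentage: 0.296917 * 100 = 29.69%

Space savings = 1 - 40068/56989 = 29.69%


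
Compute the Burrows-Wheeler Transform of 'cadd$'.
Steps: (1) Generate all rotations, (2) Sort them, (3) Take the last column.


Rotations (sorted):
  0: $cadd -> last char: d
  1: add$c -> last char: c
  2: cadd$ -> last char: $
  3: d$cad -> last char: d
  4: dd$ca -> last char: a


BWT = dc$da


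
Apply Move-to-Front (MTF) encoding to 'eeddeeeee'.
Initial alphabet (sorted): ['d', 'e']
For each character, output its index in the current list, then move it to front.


MTF encoding:
'e': index 1 in ['d', 'e'] -> ['e', 'd']
'e': index 0 in ['e', 'd'] -> ['e', 'd']
'd': index 1 in ['e', 'd'] -> ['d', 'e']
'd': index 0 in ['d', 'e'] -> ['d', 'e']
'e': index 1 in ['d', 'e'] -> ['e', 'd']
'e': index 0 in ['e', 'd'] -> ['e', 'd']
'e': index 0 in ['e', 'd'] -> ['e', 'd']
'e': index 0 in ['e', 'd'] -> ['e', 'd']
'e': index 0 in ['e', 'd'] -> ['e', 'd']


Output: [1, 0, 1, 0, 1, 0, 0, 0, 0]
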